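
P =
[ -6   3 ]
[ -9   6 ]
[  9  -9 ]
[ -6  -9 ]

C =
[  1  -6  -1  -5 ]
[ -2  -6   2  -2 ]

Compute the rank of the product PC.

2

First compute PC:
[[-12,  18,  12,  24],
 [-21,  18,  21,  33],
 [ 27,   0, -27, -27],
 [ 12,  90, -12,  48]]
Now row reduce the product.
R2 ← R2 − (7/4)·R1: [0, -27/2, 0, -9]
R3 ← R3 + (9/4)·R1: [0, 81/2, 0, 27]
R4 ← R4 + R1: [0, 108, 0, 72]
R3 ← R3 + (3)·R2: [0, 0, 0, 0]
R4 ← R4 + (8)·R2: [0, 0, 0, 0]
2 nonzero rows, so rank(PC) = 2.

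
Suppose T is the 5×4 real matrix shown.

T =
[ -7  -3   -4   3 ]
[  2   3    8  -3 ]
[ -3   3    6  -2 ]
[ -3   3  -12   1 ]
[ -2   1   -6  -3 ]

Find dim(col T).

Row reduce to echelon form.
R2 ← R2 + (2/7)·R1: [0, 15/7, 48/7, -15/7]
R3 ← R3 − (3/7)·R1: [0, 30/7, 54/7, -23/7]
R4 ← R4 − (3/7)·R1: [0, 30/7, -72/7, -2/7]
R5 ← R5 − (2/7)·R1: [0, 13/7, -34/7, -27/7]
R3 ← R3 − (2)·R2: [0, 0, -6, 1]
R4 ← R4 − (2)·R2: [0, 0, -24, 4]
R5 ← R5 − (13/15)·R2: [0, 0, -54/5, -2]
R4 ← R4 − (4)·R3: [0, 0, 0, 0]
R5 ← R5 − (9/5)·R3: [0, 0, 0, -19/5]
Swap R4 ↔ R5
Echelon form has 4 nonzero rows, so rank(T) = 4.
The column space has dimension equal to the rank: 4.

4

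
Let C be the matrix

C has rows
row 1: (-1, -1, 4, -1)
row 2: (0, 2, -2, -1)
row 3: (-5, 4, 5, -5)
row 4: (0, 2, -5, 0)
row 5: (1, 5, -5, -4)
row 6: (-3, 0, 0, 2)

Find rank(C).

Row reduce to echelon form.
R3 ← R3 − (5)·R1: [0, 9, -15, 0]
R5 ← R5 + R1: [0, 4, -1, -5]
R6 ← R6 − (3)·R1: [0, 3, -12, 5]
R3 ← R3 − (9/2)·R2: [0, 0, -6, 9/2]
R4 ← R4 − R2: [0, 0, -3, 1]
R5 ← R5 − (2)·R2: [0, 0, 3, -3]
R6 ← R6 − (3/2)·R2: [0, 0, -9, 13/2]
R4 ← R4 − (1/2)·R3: [0, 0, 0, -5/4]
R5 ← R5 + (1/2)·R3: [0, 0, 0, -3/4]
R6 ← R6 − (3/2)·R3: [0, 0, 0, -1/4]
R5 ← R5 − (3/5)·R4: [0, 0, 0, 0]
R6 ← R6 − (1/5)·R4: [0, 0, 0, 0]
Echelon form has 4 nonzero rows, so rank(C) = 4.

4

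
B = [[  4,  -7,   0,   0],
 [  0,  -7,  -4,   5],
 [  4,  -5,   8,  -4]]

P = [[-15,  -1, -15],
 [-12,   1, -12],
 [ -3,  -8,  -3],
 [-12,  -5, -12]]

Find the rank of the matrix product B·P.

2

First compute BP:
[[ 24, -11,  24],
 [ 36,   0,  36],
 [ 24, -53,  24]]
Now row reduce the product.
R2 ← R2 − (3/2)·R1: [0, 33/2, 0]
R3 ← R3 − R1: [0, -42, 0]
R3 ← R3 + (28/11)·R2: [0, 0, 0]
2 nonzero rows, so rank(BP) = 2.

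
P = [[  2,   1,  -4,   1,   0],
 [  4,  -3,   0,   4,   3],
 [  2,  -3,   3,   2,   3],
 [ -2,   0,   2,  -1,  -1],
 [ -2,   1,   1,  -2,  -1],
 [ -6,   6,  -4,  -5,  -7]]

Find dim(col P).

Row reduce to echelon form.
R2 ← R2 − (2)·R1: [0, -5, 8, 2, 3]
R3 ← R3 − R1: [0, -4, 7, 1, 3]
R4 ← R4 + R1: [0, 1, -2, 0, -1]
R5 ← R5 + R1: [0, 2, -3, -1, -1]
R6 ← R6 + (3)·R1: [0, 9, -16, -2, -7]
R3 ← R3 − (4/5)·R2: [0, 0, 3/5, -3/5, 3/5]
R4 ← R4 + (1/5)·R2: [0, 0, -2/5, 2/5, -2/5]
R5 ← R5 + (2/5)·R2: [0, 0, 1/5, -1/5, 1/5]
R6 ← R6 + (9/5)·R2: [0, 0, -8/5, 8/5, -8/5]
R4 ← R4 + (2/3)·R3: [0, 0, 0, 0, 0]
R5 ← R5 − (1/3)·R3: [0, 0, 0, 0, 0]
R6 ← R6 + (8/3)·R3: [0, 0, 0, 0, 0]
Echelon form has 3 nonzero rows, so rank(P) = 3.
The column space has dimension equal to the rank: 3.

3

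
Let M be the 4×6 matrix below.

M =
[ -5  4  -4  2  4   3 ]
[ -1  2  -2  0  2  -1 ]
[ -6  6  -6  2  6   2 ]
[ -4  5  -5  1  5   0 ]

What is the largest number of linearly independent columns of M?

2

Row reduce to echelon form.
R2 ← R2 − (1/5)·R1: [0, 6/5, -6/5, -2/5, 6/5, -8/5]
R3 ← R3 − (6/5)·R1: [0, 6/5, -6/5, -2/5, 6/5, -8/5]
R4 ← R4 − (4/5)·R1: [0, 9/5, -9/5, -3/5, 9/5, -12/5]
R3 ← R3 − R2: [0, 0, 0, 0, 0, 0]
R4 ← R4 − (3/2)·R2: [0, 0, 0, 0, 0, 0]
Echelon form has 2 nonzero rows, so rank(M) = 2.
The rank gives the maximum number of linearly independent columns: 2.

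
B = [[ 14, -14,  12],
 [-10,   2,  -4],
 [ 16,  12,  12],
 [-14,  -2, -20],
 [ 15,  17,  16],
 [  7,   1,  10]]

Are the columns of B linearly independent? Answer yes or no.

Row reduce B to echelon form.
R2 ← R2 + (5/7)·R1: [0, -8, 32/7]
R3 ← R3 − (8/7)·R1: [0, 28, -12/7]
R4 ← R4 + R1: [0, -16, -8]
R5 ← R5 − (15/14)·R1: [0, 32, 22/7]
R6 ← R6 − (1/2)·R1: [0, 8, 4]
R3 ← R3 + (7/2)·R2: [0, 0, 100/7]
R4 ← R4 − (2)·R2: [0, 0, -120/7]
R5 ← R5 + (4)·R2: [0, 0, 150/7]
R6 ← R6 + R2: [0, 0, 60/7]
R4 ← R4 + (6/5)·R3: [0, 0, 0]
R5 ← R5 − (3/2)·R3: [0, 0, 0]
R6 ← R6 − (3/5)·R3: [0, 0, 0]
3 pivots among 3 columns.
Every column is a pivot column, so the columns are linearly independent.

yes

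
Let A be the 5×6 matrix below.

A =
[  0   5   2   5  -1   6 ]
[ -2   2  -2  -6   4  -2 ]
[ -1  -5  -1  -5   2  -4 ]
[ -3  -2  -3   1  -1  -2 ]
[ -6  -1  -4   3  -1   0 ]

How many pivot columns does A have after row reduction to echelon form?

4

Row reduce to echelon form.
Swap R1 ↔ R2
R3 ← R3 − (1/2)·R1: [0, -6, 0, -2, 0, -3]
R4 ← R4 − (3/2)·R1: [0, -5, 0, 10, -7, 1]
R5 ← R5 − (3)·R1: [0, -7, 2, 21, -13, 6]
R3 ← R3 + (6/5)·R2: [0, 0, 12/5, 4, -6/5, 21/5]
R4 ← R4 + R2: [0, 0, 2, 15, -8, 7]
R5 ← R5 + (7/5)·R2: [0, 0, 24/5, 28, -72/5, 72/5]
R4 ← R4 − (5/6)·R3: [0, 0, 0, 35/3, -7, 7/2]
R5 ← R5 − (2)·R3: [0, 0, 0, 20, -12, 6]
R5 ← R5 − (12/7)·R4: [0, 0, 0, 0, 0, 0]
Echelon form has 4 nonzero rows, so rank(A) = 4.
Each nonzero row contributes one pivot column: 4 pivot columns.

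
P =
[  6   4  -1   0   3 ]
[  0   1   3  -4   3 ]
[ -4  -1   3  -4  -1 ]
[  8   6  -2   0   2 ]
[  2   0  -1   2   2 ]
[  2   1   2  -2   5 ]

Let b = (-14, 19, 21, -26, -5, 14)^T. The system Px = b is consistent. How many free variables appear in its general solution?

Row reduce the augmented matrix [P | b].
R3 ← R3 + (2/3)·R1: [0, 5/3, 7/3, -4, 1, 35/3]
R4 ← R4 − (4/3)·R1: [0, 2/3, -2/3, 0, -2, -22/3]
R5 ← R5 − (1/3)·R1: [0, -4/3, -2/3, 2, 1, -1/3]
R6 ← R6 − (1/3)·R1: [0, -1/3, 7/3, -2, 4, 56/3]
R3 ← R3 − (5/3)·R2: [0, 0, -8/3, 8/3, -4, -20]
R4 ← R4 − (2/3)·R2: [0, 0, -8/3, 8/3, -4, -20]
R5 ← R5 + (4/3)·R2: [0, 0, 10/3, -10/3, 5, 25]
R6 ← R6 + (1/3)·R2: [0, 0, 10/3, -10/3, 5, 25]
R4 ← R4 − R3: [0, 0, 0, 0, 0, 0]
R5 ← R5 + (5/4)·R3: [0, 0, 0, 0, 0, 0]
R6 ← R6 + (5/4)·R3: [0, 0, 0, 0, 0, 0]
The echelon form has 3 nonzero rows, and every pivot lies in the first 5 columns, so rank(P) = rank([P|b]) = 3.
The system is consistent.
Free variables = (unknowns) − (rank) = 5 − 3 = 2.

2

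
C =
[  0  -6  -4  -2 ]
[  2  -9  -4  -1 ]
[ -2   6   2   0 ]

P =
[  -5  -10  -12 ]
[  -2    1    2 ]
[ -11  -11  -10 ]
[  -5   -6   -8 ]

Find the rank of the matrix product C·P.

First compute CP:
[[ 66,  50,  44],
 [ 57,  21,   6],
 [-24,   4,  16]]
Now row reduce the product.
R2 ← R2 − (19/22)·R1: [0, -244/11, -32]
R3 ← R3 + (4/11)·R1: [0, 244/11, 32]
R3 ← R3 + R2: [0, 0, 0]
2 nonzero rows, so rank(CP) = 2.

2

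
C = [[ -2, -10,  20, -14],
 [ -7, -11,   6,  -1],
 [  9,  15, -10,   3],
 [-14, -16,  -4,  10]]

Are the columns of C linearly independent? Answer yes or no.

Row reduce C to echelon form.
R2 ← R2 − (7/2)·R1: [0, 24, -64, 48]
R3 ← R3 + (9/2)·R1: [0, -30, 80, -60]
R4 ← R4 − (7)·R1: [0, 54, -144, 108]
R3 ← R3 + (5/4)·R2: [0, 0, 0, 0]
R4 ← R4 − (9/4)·R2: [0, 0, 0, 0]
2 pivots among 4 columns.
Only 2 < 4 pivot columns, so the columns are linearly dependent.

no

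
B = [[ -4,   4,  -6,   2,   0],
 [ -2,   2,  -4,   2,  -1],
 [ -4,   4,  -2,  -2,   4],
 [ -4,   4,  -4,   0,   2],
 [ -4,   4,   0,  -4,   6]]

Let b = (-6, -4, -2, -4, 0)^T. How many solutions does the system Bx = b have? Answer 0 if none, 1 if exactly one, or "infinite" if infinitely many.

Row reduce the augmented matrix [B | b].
R2 ← R2 − (1/2)·R1: [0, 0, -1, 1, -1, -1]
R3 ← R3 − R1: [0, 0, 4, -4, 4, 4]
R4 ← R4 − R1: [0, 0, 2, -2, 2, 2]
R5 ← R5 − R1: [0, 0, 6, -6, 6, 6]
R3 ← R3 + (4)·R2: [0, 0, 0, 0, 0, 0]
R4 ← R4 + (2)·R2: [0, 0, 0, 0, 0, 0]
R5 ← R5 + (6)·R2: [0, 0, 0, 0, 0, 0]
The echelon form has 2 nonzero rows, and every pivot lies in the first 5 columns, so rank(B) = rank([B|b]) = 2.
The system is consistent.
rank = 2 < 5 unknowns, so there are infinitely many solutions.

infinite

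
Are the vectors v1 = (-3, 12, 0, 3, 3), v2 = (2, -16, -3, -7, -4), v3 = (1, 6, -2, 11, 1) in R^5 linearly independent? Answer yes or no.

Form the matrix with these vectors as rows and row reduce.
R2 ← R2 + (2/3)·R1: [0, -8, -3, -5, -2]
R3 ← R3 + (1/3)·R1: [0, 10, -2, 12, 2]
R3 ← R3 + (5/4)·R2: [0, 0, -23/4, 23/4, -1/2]
3 nonzero rows, so the 3 vectors span a space of dimension 3.
Since 3 = 3, the vectors are linearly independent.

yes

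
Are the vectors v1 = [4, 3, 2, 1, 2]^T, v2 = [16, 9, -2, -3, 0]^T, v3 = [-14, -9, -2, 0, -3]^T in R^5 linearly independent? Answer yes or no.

no

Form the matrix with these vectors as rows and row reduce.
R2 ← R2 − (4)·R1: [0, -3, -10, -7, -8]
R3 ← R3 + (7/2)·R1: [0, 3/2, 5, 7/2, 4]
R3 ← R3 + (1/2)·R2: [0, 0, 0, 0, 0]
2 nonzero rows, so the 3 vectors span a space of dimension 2.
Since 2 < 3, the vectors are linearly dependent.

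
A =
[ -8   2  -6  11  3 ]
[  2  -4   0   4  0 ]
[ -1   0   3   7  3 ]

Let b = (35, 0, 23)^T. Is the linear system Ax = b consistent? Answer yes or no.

yes

Row reduce the augmented matrix [A | b].
R2 ← R2 + (1/4)·R1: [0, -7/2, -3/2, 27/4, 3/4, 35/4]
R3 ← R3 − (1/8)·R1: [0, -1/4, 15/4, 45/8, 21/8, 149/8]
R3 ← R3 − (1/14)·R2: [0, 0, 27/7, 36/7, 18/7, 18]
The echelon form has 3 nonzero rows, and every pivot lies in the first 5 columns, so rank(A) = rank([A|b]) = 3.
The system is consistent.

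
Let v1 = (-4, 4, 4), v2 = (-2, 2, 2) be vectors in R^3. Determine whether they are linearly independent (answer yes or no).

Form the matrix with these vectors as rows and row reduce.
R2 ← R2 − (1/2)·R1: [0, 0, 0]
1 nonzero row, so the 2 vectors span a space of dimension 1.
Since 1 < 2, the vectors are linearly dependent.

no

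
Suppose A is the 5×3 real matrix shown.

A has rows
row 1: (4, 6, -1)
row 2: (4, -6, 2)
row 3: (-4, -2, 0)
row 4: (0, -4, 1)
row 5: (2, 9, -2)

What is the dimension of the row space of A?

2

Row reduce to echelon form.
R2 ← R2 − R1: [0, -12, 3]
R3 ← R3 + R1: [0, 4, -1]
R5 ← R5 − (1/2)·R1: [0, 6, -3/2]
R3 ← R3 + (1/3)·R2: [0, 0, 0]
R4 ← R4 − (1/3)·R2: [0, 0, 0]
R5 ← R5 + (1/2)·R2: [0, 0, 0]
Echelon form has 2 nonzero rows, so rank(A) = 2.
The row space has dimension equal to the rank: 2.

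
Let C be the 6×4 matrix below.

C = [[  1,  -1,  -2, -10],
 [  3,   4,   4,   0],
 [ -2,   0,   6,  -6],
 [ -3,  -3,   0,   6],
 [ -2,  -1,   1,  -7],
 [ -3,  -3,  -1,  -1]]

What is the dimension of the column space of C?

4

Row reduce to echelon form.
R2 ← R2 − (3)·R1: [0, 7, 10, 30]
R3 ← R3 + (2)·R1: [0, -2, 2, -26]
R4 ← R4 + (3)·R1: [0, -6, -6, -24]
R5 ← R5 + (2)·R1: [0, -3, -3, -27]
R6 ← R6 + (3)·R1: [0, -6, -7, -31]
R3 ← R3 + (2/7)·R2: [0, 0, 34/7, -122/7]
R4 ← R4 + (6/7)·R2: [0, 0, 18/7, 12/7]
R5 ← R5 + (3/7)·R2: [0, 0, 9/7, -99/7]
R6 ← R6 + (6/7)·R2: [0, 0, 11/7, -37/7]
R4 ← R4 − (9/17)·R3: [0, 0, 0, 186/17]
R5 ← R5 − (9/34)·R3: [0, 0, 0, -162/17]
R6 ← R6 − (11/34)·R3: [0, 0, 0, 6/17]
R5 ← R5 + (27/31)·R4: [0, 0, 0, 0]
R6 ← R6 − (1/31)·R4: [0, 0, 0, 0]
Echelon form has 4 nonzero rows, so rank(C) = 4.
The column space has dimension equal to the rank: 4.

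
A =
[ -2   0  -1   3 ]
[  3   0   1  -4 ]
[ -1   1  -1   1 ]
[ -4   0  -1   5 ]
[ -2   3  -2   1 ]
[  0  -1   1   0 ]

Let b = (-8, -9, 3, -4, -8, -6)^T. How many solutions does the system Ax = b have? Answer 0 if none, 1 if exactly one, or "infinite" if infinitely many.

Row reduce the augmented matrix [A | b].
R2 ← R2 + (3/2)·R1: [0, 0, -1/2, 1/2, -21]
R3 ← R3 − (1/2)·R1: [0, 1, -1/2, -1/2, 7]
R4 ← R4 − (2)·R1: [0, 0, 1, -1, 12]
R5 ← R5 − R1: [0, 3, -1, -2, 0]
Swap R2 ↔ R3
R5 ← R5 − (3)·R2: [0, 0, 1/2, -1/2, -21]
R6 ← R6 + R2: [0, 0, 1/2, -1/2, 1]
R4 ← R4 + (2)·R3: [0, 0, 0, 0, -30]
R5 ← R5 + R3: [0, 0, 0, 0, -42]
R6 ← R6 + R3: [0, 0, 0, 0, -20]
R5 ← R5 − (7/5)·R4: [0, 0, 0, 0, 0]
R6 ← R6 − (2/3)·R4: [0, 0, 0, 0, 0]
The echelon form has 4 nonzero rows; the last pivot sits in the augmented column, so rank(A) = 3 but rank([A|b]) = 4.
Since the ranks differ, the system is inconsistent.
It has no solutions.

0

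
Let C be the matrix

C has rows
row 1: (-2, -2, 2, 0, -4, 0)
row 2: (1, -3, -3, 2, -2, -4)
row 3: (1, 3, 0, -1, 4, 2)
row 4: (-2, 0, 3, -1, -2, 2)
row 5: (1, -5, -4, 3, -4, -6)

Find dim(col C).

Row reduce to echelon form.
R2 ← R2 + (1/2)·R1: [0, -4, -2, 2, -4, -4]
R3 ← R3 + (1/2)·R1: [0, 2, 1, -1, 2, 2]
R4 ← R4 − R1: [0, 2, 1, -1, 2, 2]
R5 ← R5 + (1/2)·R1: [0, -6, -3, 3, -6, -6]
R3 ← R3 + (1/2)·R2: [0, 0, 0, 0, 0, 0]
R4 ← R4 + (1/2)·R2: [0, 0, 0, 0, 0, 0]
R5 ← R5 − (3/2)·R2: [0, 0, 0, 0, 0, 0]
Echelon form has 2 nonzero rows, so rank(C) = 2.
The column space has dimension equal to the rank: 2.

2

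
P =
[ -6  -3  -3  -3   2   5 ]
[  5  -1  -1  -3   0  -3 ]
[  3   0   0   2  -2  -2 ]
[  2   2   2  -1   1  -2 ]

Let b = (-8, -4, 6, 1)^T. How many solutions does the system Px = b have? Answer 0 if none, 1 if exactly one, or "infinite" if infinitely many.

0

Row reduce the augmented matrix [P | b].
R2 ← R2 + (5/6)·R1: [0, -7/2, -7/2, -11/2, 5/3, 7/6, -32/3]
R3 ← R3 + (1/2)·R1: [0, -3/2, -3/2, 1/2, -1, 1/2, 2]
R4 ← R4 + (1/3)·R1: [0, 1, 1, -2, 5/3, -1/3, -5/3]
R3 ← R3 − (3/7)·R2: [0, 0, 0, 20/7, -12/7, 0, 46/7]
R4 ← R4 + (2/7)·R2: [0, 0, 0, -25/7, 15/7, 0, -33/7]
R4 ← R4 + (5/4)·R3: [0, 0, 0, 0, 0, 0, 7/2]
The echelon form has 4 nonzero rows; the last pivot sits in the augmented column, so rank(P) = 3 but rank([P|b]) = 4.
Since the ranks differ, the system is inconsistent.
It has no solutions.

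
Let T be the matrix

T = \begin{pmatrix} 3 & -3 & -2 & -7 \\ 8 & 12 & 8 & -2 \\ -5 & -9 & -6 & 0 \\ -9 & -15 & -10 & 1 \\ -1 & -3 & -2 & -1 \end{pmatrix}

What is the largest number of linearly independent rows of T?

2

Row reduce to echelon form.
R2 ← R2 − (8/3)·R1: [0, 20, 40/3, 50/3]
R3 ← R3 + (5/3)·R1: [0, -14, -28/3, -35/3]
R4 ← R4 + (3)·R1: [0, -24, -16, -20]
R5 ← R5 + (1/3)·R1: [0, -4, -8/3, -10/3]
R3 ← R3 + (7/10)·R2: [0, 0, 0, 0]
R4 ← R4 + (6/5)·R2: [0, 0, 0, 0]
R5 ← R5 + (1/5)·R2: [0, 0, 0, 0]
Echelon form has 2 nonzero rows, so rank(T) = 2.
The rank gives the maximum number of linearly independent rows: 2.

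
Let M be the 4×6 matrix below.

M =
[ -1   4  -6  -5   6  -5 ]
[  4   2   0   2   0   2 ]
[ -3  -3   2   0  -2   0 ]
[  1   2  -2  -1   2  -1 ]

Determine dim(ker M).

Row reduce to echelon form.
R2 ← R2 + (4)·R1: [0, 18, -24, -18, 24, -18]
R3 ← R3 − (3)·R1: [0, -15, 20, 15, -20, 15]
R4 ← R4 + R1: [0, 6, -8, -6, 8, -6]
R3 ← R3 + (5/6)·R2: [0, 0, 0, 0, 0, 0]
R4 ← R4 − (1/3)·R2: [0, 0, 0, 0, 0, 0]
2 nonzero rows, so rank(M) = 2.
M has 6 columns; by rank–nullity, nullity = 6 − 2 = 4.

4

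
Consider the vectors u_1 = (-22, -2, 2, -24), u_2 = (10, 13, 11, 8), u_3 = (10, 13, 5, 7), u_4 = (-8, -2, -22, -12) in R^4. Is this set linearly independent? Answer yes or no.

no

Form the matrix with these vectors as rows and row reduce.
R2 ← R2 + (5/11)·R1: [0, 133/11, 131/11, -32/11]
R3 ← R3 + (5/11)·R1: [0, 133/11, 65/11, -43/11]
R4 ← R4 − (4/11)·R1: [0, -14/11, -250/11, -36/11]
R3 ← R3 − R2: [0, 0, -6, -1]
R4 ← R4 + (2/19)·R2: [0, 0, -408/19, -68/19]
R4 ← R4 − (68/19)·R3: [0, 0, 0, 0]
3 nonzero rows, so the 4 vectors span a space of dimension 3.
Since 3 < 4, the vectors are linearly dependent.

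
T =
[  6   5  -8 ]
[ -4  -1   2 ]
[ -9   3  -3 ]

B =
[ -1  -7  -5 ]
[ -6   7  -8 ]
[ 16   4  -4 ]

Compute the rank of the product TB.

2

First compute TB:
[[-164, -39, -38],
 [ 42,  29,  20],
 [-57,  72,  33]]
Now row reduce the product.
R2 ← R2 + (21/82)·R1: [0, 1559/82, 421/41]
R3 ← R3 − (57/164)·R1: [0, 14031/164, 3789/82]
R3 ← R3 − (9/2)·R2: [0, 0, 0]
2 nonzero rows, so rank(TB) = 2.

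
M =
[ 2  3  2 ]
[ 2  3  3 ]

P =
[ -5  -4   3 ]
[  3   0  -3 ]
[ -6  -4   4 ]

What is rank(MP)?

First compute MP:
[[-13, -16,   5],
 [-19, -20,   9]]
Now row reduce the product.
R2 ← R2 − (19/13)·R1: [0, 44/13, 22/13]
2 nonzero rows, so rank(MP) = 2.

2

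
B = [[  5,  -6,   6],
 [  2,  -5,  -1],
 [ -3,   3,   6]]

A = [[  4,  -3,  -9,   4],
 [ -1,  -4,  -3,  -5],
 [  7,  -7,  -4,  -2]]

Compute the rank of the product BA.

3

First compute BA:
[[ 68, -33, -51,  38],
 [  6,  21,   1,  35],
 [ 27, -45,  -6, -39]]
Now row reduce the product.
R2 ← R2 − (3/34)·R1: [0, 813/34, 11/2, 538/17]
R3 ← R3 − (27/68)·R1: [0, -2169/68, 57/4, -1839/34]
R3 ← R3 + (723/542)·R2: [0, 0, 5850/271, -6435/542]
3 nonzero rows, so rank(BA) = 3.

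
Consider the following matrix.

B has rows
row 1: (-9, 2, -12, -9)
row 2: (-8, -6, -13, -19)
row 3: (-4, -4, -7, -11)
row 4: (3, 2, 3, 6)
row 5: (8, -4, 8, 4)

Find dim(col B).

3

Row reduce to echelon form.
R2 ← R2 − (8/9)·R1: [0, -70/9, -7/3, -11]
R3 ← R3 − (4/9)·R1: [0, -44/9, -5/3, -7]
R4 ← R4 + (1/3)·R1: [0, 8/3, -1, 3]
R5 ← R5 + (8/9)·R1: [0, -20/9, -8/3, -4]
R3 ← R3 − (22/35)·R2: [0, 0, -1/5, -3/35]
R4 ← R4 + (12/35)·R2: [0, 0, -9/5, -27/35]
R5 ← R5 − (2/7)·R2: [0, 0, -2, -6/7]
R4 ← R4 − (9)·R3: [0, 0, 0, 0]
R5 ← R5 − (10)·R3: [0, 0, 0, 0]
Echelon form has 3 nonzero rows, so rank(B) = 3.
The column space has dimension equal to the rank: 3.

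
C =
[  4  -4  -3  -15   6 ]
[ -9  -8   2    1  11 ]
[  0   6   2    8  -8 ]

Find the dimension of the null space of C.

2

Row reduce to echelon form.
R2 ← R2 + (9/4)·R1: [0, -17, -19/4, -131/4, 49/2]
R3 ← R3 + (6/17)·R2: [0, 0, 11/34, -121/34, 11/17]
3 nonzero rows, so rank(C) = 3.
C has 5 columns; by rank–nullity, nullity = 5 − 3 = 2.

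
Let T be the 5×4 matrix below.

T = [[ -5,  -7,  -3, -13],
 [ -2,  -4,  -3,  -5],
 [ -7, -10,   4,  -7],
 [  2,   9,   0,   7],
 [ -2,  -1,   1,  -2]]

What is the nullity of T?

Row reduce to echelon form.
R2 ← R2 − (2/5)·R1: [0, -6/5, -9/5, 1/5]
R3 ← R3 − (7/5)·R1: [0, -1/5, 41/5, 56/5]
R4 ← R4 + (2/5)·R1: [0, 31/5, -6/5, 9/5]
R5 ← R5 − (2/5)·R1: [0, 9/5, 11/5, 16/5]
R3 ← R3 − (1/6)·R2: [0, 0, 17/2, 67/6]
R4 ← R4 + (31/6)·R2: [0, 0, -21/2, 17/6]
R5 ← R5 + (3/2)·R2: [0, 0, -1/2, 7/2]
R4 ← R4 + (21/17)·R3: [0, 0, 0, 848/51]
R5 ← R5 + (1/17)·R3: [0, 0, 0, 212/51]
R5 ← R5 − (1/4)·R4: [0, 0, 0, 0]
4 nonzero rows, so rank(T) = 4.
T has 4 columns; by rank–nullity, nullity = 4 − 4 = 0.

0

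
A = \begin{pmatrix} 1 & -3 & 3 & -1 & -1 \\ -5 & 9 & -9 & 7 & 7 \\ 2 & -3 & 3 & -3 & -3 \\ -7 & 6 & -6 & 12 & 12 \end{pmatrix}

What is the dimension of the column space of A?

Row reduce to echelon form.
R2 ← R2 + (5)·R1: [0, -6, 6, 2, 2]
R3 ← R3 − (2)·R1: [0, 3, -3, -1, -1]
R4 ← R4 + (7)·R1: [0, -15, 15, 5, 5]
R3 ← R3 + (1/2)·R2: [0, 0, 0, 0, 0]
R4 ← R4 − (5/2)·R2: [0, 0, 0, 0, 0]
Echelon form has 2 nonzero rows, so rank(A) = 2.
The column space has dimension equal to the rank: 2.

2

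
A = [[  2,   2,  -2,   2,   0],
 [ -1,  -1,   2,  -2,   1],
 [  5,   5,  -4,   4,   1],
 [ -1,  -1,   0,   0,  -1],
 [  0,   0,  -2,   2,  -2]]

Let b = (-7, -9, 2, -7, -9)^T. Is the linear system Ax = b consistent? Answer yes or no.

no

Row reduce the augmented matrix [A | b].
R2 ← R2 + (1/2)·R1: [0, 0, 1, -1, 1, -25/2]
R3 ← R3 − (5/2)·R1: [0, 0, 1, -1, 1, 39/2]
R4 ← R4 + (1/2)·R1: [0, 0, -1, 1, -1, -21/2]
R3 ← R3 − R2: [0, 0, 0, 0, 0, 32]
R4 ← R4 + R2: [0, 0, 0, 0, 0, -23]
R5 ← R5 + (2)·R2: [0, 0, 0, 0, 0, -34]
R4 ← R4 + (23/32)·R3: [0, 0, 0, 0, 0, 0]
R5 ← R5 + (17/16)·R3: [0, 0, 0, 0, 0, 0]
The echelon form has 3 nonzero rows; the last pivot sits in the augmented column, so rank(A) = 2 but rank([A|b]) = 3.
Since the ranks differ, the system is inconsistent.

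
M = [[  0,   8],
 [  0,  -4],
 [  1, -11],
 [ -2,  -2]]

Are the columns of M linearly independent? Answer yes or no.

yes

Row reduce M to echelon form.
Swap R1 ↔ R3
R4 ← R4 + (2)·R1: [0, -24]
R3 ← R3 + (2)·R2: [0, 0]
R4 ← R4 − (6)·R2: [0, 0]
2 pivots among 2 columns.
Every column is a pivot column, so the columns are linearly independent.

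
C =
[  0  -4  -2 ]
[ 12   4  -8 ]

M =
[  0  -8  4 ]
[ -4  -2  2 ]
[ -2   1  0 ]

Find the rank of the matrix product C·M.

First compute CM:
[[ 20,   6,  -8],
 [  0, -112,  56]]
Now row reduce the product.
2 nonzero rows, so rank(CM) = 2.

2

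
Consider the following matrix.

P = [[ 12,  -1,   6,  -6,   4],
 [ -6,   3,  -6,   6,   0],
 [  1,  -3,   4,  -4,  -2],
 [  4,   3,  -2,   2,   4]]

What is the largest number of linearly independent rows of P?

Row reduce to echelon form.
R2 ← R2 + (1/2)·R1: [0, 5/2, -3, 3, 2]
R3 ← R3 − (1/12)·R1: [0, -35/12, 7/2, -7/2, -7/3]
R4 ← R4 − (1/3)·R1: [0, 10/3, -4, 4, 8/3]
R3 ← R3 + (7/6)·R2: [0, 0, 0, 0, 0]
R4 ← R4 − (4/3)·R2: [0, 0, 0, 0, 0]
Echelon form has 2 nonzero rows, so rank(P) = 2.
The rank gives the maximum number of linearly independent rows: 2.

2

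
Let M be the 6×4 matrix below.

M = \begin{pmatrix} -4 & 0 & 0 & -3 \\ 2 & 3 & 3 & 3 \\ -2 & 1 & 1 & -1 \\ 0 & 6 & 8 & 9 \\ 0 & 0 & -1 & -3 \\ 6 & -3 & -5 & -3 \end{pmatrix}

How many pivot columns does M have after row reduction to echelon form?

3

Row reduce to echelon form.
R2 ← R2 + (1/2)·R1: [0, 3, 3, 3/2]
R3 ← R3 − (1/2)·R1: [0, 1, 1, 1/2]
R6 ← R6 + (3/2)·R1: [0, -3, -5, -15/2]
R3 ← R3 − (1/3)·R2: [0, 0, 0, 0]
R4 ← R4 − (2)·R2: [0, 0, 2, 6]
R6 ← R6 + R2: [0, 0, -2, -6]
Swap R3 ↔ R4
R5 ← R5 + (1/2)·R3: [0, 0, 0, 0]
R6 ← R6 + R3: [0, 0, 0, 0]
Echelon form has 3 nonzero rows, so rank(M) = 3.
Each nonzero row contributes one pivot column: 3 pivot columns.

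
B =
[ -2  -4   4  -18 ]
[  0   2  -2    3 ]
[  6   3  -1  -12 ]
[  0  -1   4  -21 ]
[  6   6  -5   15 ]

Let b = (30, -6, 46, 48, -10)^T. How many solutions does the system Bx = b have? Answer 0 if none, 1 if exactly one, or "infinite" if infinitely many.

Row reduce the augmented matrix [B | b].
R3 ← R3 + (3)·R1: [0, -9, 11, -66, 136]
R5 ← R5 + (3)·R1: [0, -6, 7, -39, 80]
R3 ← R3 + (9/2)·R2: [0, 0, 2, -105/2, 109]
R4 ← R4 + (1/2)·R2: [0, 0, 3, -39/2, 45]
R5 ← R5 + (3)·R2: [0, 0, 1, -30, 62]
R4 ← R4 − (3/2)·R3: [0, 0, 0, 237/4, -237/2]
R5 ← R5 − (1/2)·R3: [0, 0, 0, -15/4, 15/2]
R5 ← R5 + (5/79)·R4: [0, 0, 0, 0, 0]
The echelon form has 4 nonzero rows, and every pivot lies in the first 4 columns, so rank(B) = rank([B|b]) = 4.
The system is consistent.
rank = 4 = number of unknowns, so the solution is unique.

1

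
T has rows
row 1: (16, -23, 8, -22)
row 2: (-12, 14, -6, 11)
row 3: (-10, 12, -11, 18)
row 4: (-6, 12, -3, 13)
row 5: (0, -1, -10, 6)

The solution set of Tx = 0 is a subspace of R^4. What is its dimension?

Row reduce to echelon form.
R2 ← R2 + (3/4)·R1: [0, -13/4, 0, -11/2]
R3 ← R3 + (5/8)·R1: [0, -19/8, -6, 17/4]
R4 ← R4 + (3/8)·R1: [0, 27/8, 0, 19/4]
R3 ← R3 − (19/26)·R2: [0, 0, -6, 215/26]
R4 ← R4 + (27/26)·R2: [0, 0, 0, -25/26]
R5 ← R5 − (4/13)·R2: [0, 0, -10, 100/13]
R5 ← R5 − (5/3)·R3: [0, 0, 0, -475/78]
R5 ← R5 − (19/3)·R4: [0, 0, 0, 0]
4 nonzero rows, so rank(T) = 4.
T has 4 columns; by rank–nullity, nullity = 4 − 4 = 0.

0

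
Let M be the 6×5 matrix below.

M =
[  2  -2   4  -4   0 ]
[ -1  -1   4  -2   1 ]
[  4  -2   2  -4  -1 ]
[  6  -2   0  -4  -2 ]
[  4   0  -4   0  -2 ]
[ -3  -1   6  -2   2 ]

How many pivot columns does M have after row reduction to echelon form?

Row reduce to echelon form.
R2 ← R2 + (1/2)·R1: [0, -2, 6, -4, 1]
R3 ← R3 − (2)·R1: [0, 2, -6, 4, -1]
R4 ← R4 − (3)·R1: [0, 4, -12, 8, -2]
R5 ← R5 − (2)·R1: [0, 4, -12, 8, -2]
R6 ← R6 + (3/2)·R1: [0, -4, 12, -8, 2]
R3 ← R3 + R2: [0, 0, 0, 0, 0]
R4 ← R4 + (2)·R2: [0, 0, 0, 0, 0]
R5 ← R5 + (2)·R2: [0, 0, 0, 0, 0]
R6 ← R6 − (2)·R2: [0, 0, 0, 0, 0]
Echelon form has 2 nonzero rows, so rank(M) = 2.
Each nonzero row contributes one pivot column: 2 pivot columns.

2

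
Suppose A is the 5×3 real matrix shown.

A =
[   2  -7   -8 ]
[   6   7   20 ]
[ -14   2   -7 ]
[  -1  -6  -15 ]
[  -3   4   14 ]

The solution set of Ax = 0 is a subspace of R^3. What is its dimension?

Row reduce to echelon form.
R2 ← R2 − (3)·R1: [0, 28, 44]
R3 ← R3 + (7)·R1: [0, -47, -63]
R4 ← R4 + (1/2)·R1: [0, -19/2, -19]
R5 ← R5 + (3/2)·R1: [0, -13/2, 2]
R3 ← R3 + (47/28)·R2: [0, 0, 76/7]
R4 ← R4 + (19/56)·R2: [0, 0, -57/14]
R5 ← R5 + (13/56)·R2: [0, 0, 171/14]
R4 ← R4 + (3/8)·R3: [0, 0, 0]
R5 ← R5 − (9/8)·R3: [0, 0, 0]
3 nonzero rows, so rank(A) = 3.
A has 3 columns; by rank–nullity, nullity = 3 − 3 = 0.

0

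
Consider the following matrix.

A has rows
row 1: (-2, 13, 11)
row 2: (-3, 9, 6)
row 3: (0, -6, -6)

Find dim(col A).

Row reduce to echelon form.
R2 ← R2 − (3/2)·R1: [0, -21/2, -21/2]
R3 ← R3 − (4/7)·R2: [0, 0, 0]
Echelon form has 2 nonzero rows, so rank(A) = 2.
The column space has dimension equal to the rank: 2.

2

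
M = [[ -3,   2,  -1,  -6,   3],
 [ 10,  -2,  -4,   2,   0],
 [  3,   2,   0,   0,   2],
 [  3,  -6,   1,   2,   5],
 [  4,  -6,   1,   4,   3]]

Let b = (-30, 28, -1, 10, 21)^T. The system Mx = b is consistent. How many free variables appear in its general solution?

Row reduce the augmented matrix [M | b].
R2 ← R2 + (10/3)·R1: [0, 14/3, -22/3, -18, 10, -72]
R3 ← R3 + R1: [0, 4, -1, -6, 5, -31]
R4 ← R4 + R1: [0, -4, 0, -4, 8, -20]
R5 ← R5 + (4/3)·R1: [0, -10/3, -1/3, -4, 7, -19]
R3 ← R3 − (6/7)·R2: [0, 0, 37/7, 66/7, -25/7, 215/7]
R4 ← R4 + (6/7)·R2: [0, 0, -44/7, -136/7, 116/7, -572/7]
R5 ← R5 + (5/7)·R2: [0, 0, -39/7, -118/7, 99/7, -493/7]
R4 ← R4 + (44/37)·R3: [0, 0, 0, -304/37, 456/37, -1672/37]
R5 ← R5 + (39/37)·R3: [0, 0, 0, -256/37, 384/37, -1408/37]
R5 ← R5 − (16/19)·R4: [0, 0, 0, 0, 0, 0]
The echelon form has 4 nonzero rows, and every pivot lies in the first 5 columns, so rank(M) = rank([M|b]) = 4.
The system is consistent.
Free variables = (unknowns) − (rank) = 5 − 4 = 1.

1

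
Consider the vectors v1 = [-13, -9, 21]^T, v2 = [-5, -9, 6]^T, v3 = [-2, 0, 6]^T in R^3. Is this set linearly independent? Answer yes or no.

Form the matrix with these vectors as rows and row reduce.
R2 ← R2 − (5/13)·R1: [0, -72/13, -27/13]
R3 ← R3 − (2/13)·R1: [0, 18/13, 36/13]
R3 ← R3 + (1/4)·R2: [0, 0, 9/4]
3 nonzero rows, so the 3 vectors span a space of dimension 3.
Since 3 = 3, the vectors are linearly independent.

yes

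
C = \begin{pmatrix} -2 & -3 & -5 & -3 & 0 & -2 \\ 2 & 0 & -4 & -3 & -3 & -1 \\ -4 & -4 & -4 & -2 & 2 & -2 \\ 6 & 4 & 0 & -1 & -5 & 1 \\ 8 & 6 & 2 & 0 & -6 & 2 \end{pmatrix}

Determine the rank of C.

Row reduce to echelon form.
R2 ← R2 + R1: [0, -3, -9, -6, -3, -3]
R3 ← R3 − (2)·R1: [0, 2, 6, 4, 2, 2]
R4 ← R4 + (3)·R1: [0, -5, -15, -10, -5, -5]
R5 ← R5 + (4)·R1: [0, -6, -18, -12, -6, -6]
R3 ← R3 + (2/3)·R2: [0, 0, 0, 0, 0, 0]
R4 ← R4 − (5/3)·R2: [0, 0, 0, 0, 0, 0]
R5 ← R5 − (2)·R2: [0, 0, 0, 0, 0, 0]
Echelon form has 2 nonzero rows, so rank(C) = 2.

2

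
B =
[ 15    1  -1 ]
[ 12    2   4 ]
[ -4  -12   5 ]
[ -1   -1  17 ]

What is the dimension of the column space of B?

3

Row reduce to echelon form.
R2 ← R2 − (4/5)·R1: [0, 6/5, 24/5]
R3 ← R3 + (4/15)·R1: [0, -176/15, 71/15]
R4 ← R4 + (1/15)·R1: [0, -14/15, 254/15]
R3 ← R3 + (88/9)·R2: [0, 0, 155/3]
R4 ← R4 + (7/9)·R2: [0, 0, 62/3]
R4 ← R4 − (2/5)·R3: [0, 0, 0]
Echelon form has 3 nonzero rows, so rank(B) = 3.
The column space has dimension equal to the rank: 3.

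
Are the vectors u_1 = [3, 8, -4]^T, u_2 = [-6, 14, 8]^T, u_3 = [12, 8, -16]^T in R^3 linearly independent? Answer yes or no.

Form the matrix with these vectors as rows and row reduce.
R2 ← R2 + (2)·R1: [0, 30, 0]
R3 ← R3 − (4)·R1: [0, -24, 0]
R3 ← R3 + (4/5)·R2: [0, 0, 0]
2 nonzero rows, so the 3 vectors span a space of dimension 2.
Since 2 < 3, the vectors are linearly dependent.

no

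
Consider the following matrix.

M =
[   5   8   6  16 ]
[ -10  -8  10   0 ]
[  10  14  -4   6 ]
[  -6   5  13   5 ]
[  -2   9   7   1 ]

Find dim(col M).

Row reduce to echelon form.
R2 ← R2 + (2)·R1: [0, 8, 22, 32]
R3 ← R3 − (2)·R1: [0, -2, -16, -26]
R4 ← R4 + (6/5)·R1: [0, 73/5, 101/5, 121/5]
R5 ← R5 + (2/5)·R1: [0, 61/5, 47/5, 37/5]
R3 ← R3 + (1/4)·R2: [0, 0, -21/2, -18]
R4 ← R4 − (73/40)·R2: [0, 0, -399/20, -171/5]
R5 ← R5 − (61/40)·R2: [0, 0, -483/20, -207/5]
R4 ← R4 − (19/10)·R3: [0, 0, 0, 0]
R5 ← R5 − (23/10)·R3: [0, 0, 0, 0]
Echelon form has 3 nonzero rows, so rank(M) = 3.
The column space has dimension equal to the rank: 3.

3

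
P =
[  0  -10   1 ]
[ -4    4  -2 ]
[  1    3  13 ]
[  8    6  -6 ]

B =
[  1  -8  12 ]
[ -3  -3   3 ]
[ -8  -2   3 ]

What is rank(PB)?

3

First compute PB:
[[ 22,  28, -27],
 [  0,  24, -42],
 [-112, -43,  60],
 [ 38, -70,  96]]
Now row reduce the product.
R3 ← R3 + (56/11)·R1: [0, 1095/11, -852/11]
R4 ← R4 − (19/11)·R1: [0, -1302/11, 1569/11]
R3 ← R3 − (365/88)·R2: [0, 0, 387/4]
R4 ← R4 + (217/44)·R2: [0, 0, -129/2]
R4 ← R4 + (2/3)·R3: [0, 0, 0]
3 nonzero rows, so rank(PB) = 3.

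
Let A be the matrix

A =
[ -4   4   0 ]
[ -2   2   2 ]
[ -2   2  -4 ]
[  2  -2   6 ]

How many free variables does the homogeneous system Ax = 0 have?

Row reduce to echelon form.
R2 ← R2 − (1/2)·R1: [0, 0, 2]
R3 ← R3 − (1/2)·R1: [0, 0, -4]
R4 ← R4 + (1/2)·R1: [0, 0, 6]
R3 ← R3 + (2)·R2: [0, 0, 0]
R4 ← R4 − (3)·R2: [0, 0, 0]
2 nonzero rows, so rank(A) = 2.
A has 3 columns; by rank–nullity, nullity = 3 − 2 = 1.

1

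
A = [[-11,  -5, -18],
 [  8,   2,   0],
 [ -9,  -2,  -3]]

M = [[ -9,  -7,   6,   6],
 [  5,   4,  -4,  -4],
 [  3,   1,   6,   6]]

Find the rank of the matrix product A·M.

2

First compute AM:
[[ 20,  39, -154, -154],
 [-62, -48,  40,  40],
 [ 62,  52, -64, -64]]
Now row reduce the product.
R2 ← R2 + (31/10)·R1: [0, 729/10, -2187/5, -2187/5]
R3 ← R3 − (31/10)·R1: [0, -689/10, 2067/5, 2067/5]
R3 ← R3 + (689/729)·R2: [0, 0, 0, 0]
2 nonzero rows, so rank(AM) = 2.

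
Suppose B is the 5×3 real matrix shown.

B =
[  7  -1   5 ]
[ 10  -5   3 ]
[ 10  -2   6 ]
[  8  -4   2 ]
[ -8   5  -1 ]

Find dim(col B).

Row reduce to echelon form.
R2 ← R2 − (10/7)·R1: [0, -25/7, -29/7]
R3 ← R3 − (10/7)·R1: [0, -4/7, -8/7]
R4 ← R4 − (8/7)·R1: [0, -20/7, -26/7]
R5 ← R5 + (8/7)·R1: [0, 27/7, 33/7]
R3 ← R3 − (4/25)·R2: [0, 0, -12/25]
R4 ← R4 − (4/5)·R2: [0, 0, -2/5]
R5 ← R5 + (27/25)·R2: [0, 0, 6/25]
R4 ← R4 − (5/6)·R3: [0, 0, 0]
R5 ← R5 + (1/2)·R3: [0, 0, 0]
Echelon form has 3 nonzero rows, so rank(B) = 3.
The column space has dimension equal to the rank: 3.

3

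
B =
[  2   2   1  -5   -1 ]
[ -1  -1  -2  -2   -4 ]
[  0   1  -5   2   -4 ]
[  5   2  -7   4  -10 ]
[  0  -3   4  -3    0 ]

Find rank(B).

5

Row reduce to echelon form.
R2 ← R2 + (1/2)·R1: [0, 0, -3/2, -9/2, -9/2]
R4 ← R4 − (5/2)·R1: [0, -3, -19/2, 33/2, -15/2]
Swap R2 ↔ R3
R4 ← R4 + (3)·R2: [0, 0, -49/2, 45/2, -39/2]
R5 ← R5 + (3)·R2: [0, 0, -11, 3, -12]
R4 ← R4 − (49/3)·R3: [0, 0, 0, 96, 54]
R5 ← R5 − (22/3)·R3: [0, 0, 0, 36, 21]
R5 ← R5 − (3/8)·R4: [0, 0, 0, 0, 3/4]
Echelon form has 5 nonzero rows, so rank(B) = 5.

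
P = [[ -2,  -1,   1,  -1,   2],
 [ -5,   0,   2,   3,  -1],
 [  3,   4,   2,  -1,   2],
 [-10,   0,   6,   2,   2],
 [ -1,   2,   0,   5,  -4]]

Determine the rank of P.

Row reduce to echelon form.
R2 ← R2 − (5/2)·R1: [0, 5/2, -1/2, 11/2, -6]
R3 ← R3 + (3/2)·R1: [0, 5/2, 7/2, -5/2, 5]
R4 ← R4 − (5)·R1: [0, 5, 1, 7, -8]
R5 ← R5 − (1/2)·R1: [0, 5/2, -1/2, 11/2, -5]
R3 ← R3 − R2: [0, 0, 4, -8, 11]
R4 ← R4 − (2)·R2: [0, 0, 2, -4, 4]
R5 ← R5 − R2: [0, 0, 0, 0, 1]
R4 ← R4 − (1/2)·R3: [0, 0, 0, 0, -3/2]
R5 ← R5 + (2/3)·R4: [0, 0, 0, 0, 0]
Echelon form has 4 nonzero rows, so rank(P) = 4.

4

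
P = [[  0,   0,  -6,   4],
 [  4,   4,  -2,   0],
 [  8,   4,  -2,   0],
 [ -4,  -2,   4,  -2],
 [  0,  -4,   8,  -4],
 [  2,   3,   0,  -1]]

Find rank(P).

3

Row reduce to echelon form.
Swap R1 ↔ R2
R3 ← R3 − (2)·R1: [0, -4, 2, 0]
R4 ← R4 + R1: [0, 2, 2, -2]
R6 ← R6 − (1/2)·R1: [0, 1, 1, -1]
Swap R2 ↔ R3
R4 ← R4 + (1/2)·R2: [0, 0, 3, -2]
R5 ← R5 − R2: [0, 0, 6, -4]
R6 ← R6 + (1/4)·R2: [0, 0, 3/2, -1]
R4 ← R4 + (1/2)·R3: [0, 0, 0, 0]
R5 ← R5 + R3: [0, 0, 0, 0]
R6 ← R6 + (1/4)·R3: [0, 0, 0, 0]
Echelon form has 3 nonzero rows, so rank(P) = 3.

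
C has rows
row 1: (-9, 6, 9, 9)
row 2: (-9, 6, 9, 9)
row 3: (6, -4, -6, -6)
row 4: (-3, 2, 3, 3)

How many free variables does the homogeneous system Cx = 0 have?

3

Row reduce to echelon form.
R2 ← R2 − R1: [0, 0, 0, 0]
R3 ← R3 + (2/3)·R1: [0, 0, 0, 0]
R4 ← R4 − (1/3)·R1: [0, 0, 0, 0]
1 nonzero row, so rank(C) = 1.
C has 4 columns; by rank–nullity, nullity = 4 − 1 = 3.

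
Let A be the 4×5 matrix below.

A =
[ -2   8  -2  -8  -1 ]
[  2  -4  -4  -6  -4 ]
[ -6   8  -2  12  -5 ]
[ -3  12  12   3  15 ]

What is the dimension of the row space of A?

3

Row reduce to echelon form.
R2 ← R2 + R1: [0, 4, -6, -14, -5]
R3 ← R3 − (3)·R1: [0, -16, 4, 36, -2]
R4 ← R4 − (3/2)·R1: [0, 0, 15, 15, 33/2]
R3 ← R3 + (4)·R2: [0, 0, -20, -20, -22]
R4 ← R4 + (3/4)·R3: [0, 0, 0, 0, 0]
Echelon form has 3 nonzero rows, so rank(A) = 3.
The row space has dimension equal to the rank: 3.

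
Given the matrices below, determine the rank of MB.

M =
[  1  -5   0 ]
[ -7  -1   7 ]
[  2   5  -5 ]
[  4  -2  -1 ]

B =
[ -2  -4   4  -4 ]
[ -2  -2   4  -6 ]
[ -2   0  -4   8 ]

First compute MB:
[[  8,   6, -16,  26],
 [  2,  30, -60,  90],
 [ -4, -18,  48, -78],
 [ -2, -12,  12, -12]]
Now row reduce the product.
R2 ← R2 − (1/4)·R1: [0, 57/2, -56, 167/2]
R3 ← R3 + (1/2)·R1: [0, -15, 40, -65]
R4 ← R4 + (1/4)·R1: [0, -21/2, 8, -11/2]
R3 ← R3 + (10/19)·R2: [0, 0, 200/19, -400/19]
R4 ← R4 + (7/19)·R2: [0, 0, -240/19, 480/19]
R4 ← R4 + (6/5)·R3: [0, 0, 0, 0]
3 nonzero rows, so rank(MB) = 3.

3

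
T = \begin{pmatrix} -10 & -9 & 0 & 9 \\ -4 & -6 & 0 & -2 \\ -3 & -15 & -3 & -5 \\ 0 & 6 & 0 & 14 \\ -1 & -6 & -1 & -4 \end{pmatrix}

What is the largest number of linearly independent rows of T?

Row reduce to echelon form.
R2 ← R2 − (2/5)·R1: [0, -12/5, 0, -28/5]
R3 ← R3 − (3/10)·R1: [0, -123/10, -3, -77/10]
R5 ← R5 − (1/10)·R1: [0, -51/10, -1, -49/10]
R3 ← R3 − (41/8)·R2: [0, 0, -3, 21]
R4 ← R4 + (5/2)·R2: [0, 0, 0, 0]
R5 ← R5 − (17/8)·R2: [0, 0, -1, 7]
R5 ← R5 − (1/3)·R3: [0, 0, 0, 0]
Echelon form has 3 nonzero rows, so rank(T) = 3.
The rank gives the maximum number of linearly independent rows: 3.

3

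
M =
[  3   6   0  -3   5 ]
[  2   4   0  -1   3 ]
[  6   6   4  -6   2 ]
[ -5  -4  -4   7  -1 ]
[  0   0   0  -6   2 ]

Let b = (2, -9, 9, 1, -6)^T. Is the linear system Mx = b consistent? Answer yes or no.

Row reduce the augmented matrix [M | b].
R2 ← R2 − (2/3)·R1: [0, 0, 0, 1, -1/3, -31/3]
R3 ← R3 − (2)·R1: [0, -6, 4, 0, -8, 5]
R4 ← R4 + (5/3)·R1: [0, 6, -4, 2, 22/3, 13/3]
Swap R2 ↔ R3
R4 ← R4 + R2: [0, 0, 0, 2, -2/3, 28/3]
R4 ← R4 − (2)·R3: [0, 0, 0, 0, 0, 30]
R5 ← R5 + (6)·R3: [0, 0, 0, 0, 0, -68]
R5 ← R5 + (34/15)·R4: [0, 0, 0, 0, 0, 0]
The echelon form has 4 nonzero rows; the last pivot sits in the augmented column, so rank(M) = 3 but rank([M|b]) = 4.
Since the ranks differ, the system is inconsistent.

no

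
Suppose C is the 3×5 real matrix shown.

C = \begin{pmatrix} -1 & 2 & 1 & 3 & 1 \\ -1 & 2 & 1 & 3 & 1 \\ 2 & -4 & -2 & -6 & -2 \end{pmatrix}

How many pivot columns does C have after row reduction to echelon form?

Row reduce to echelon form.
R2 ← R2 − R1: [0, 0, 0, 0, 0]
R3 ← R3 + (2)·R1: [0, 0, 0, 0, 0]
Echelon form has 1 nonzero row, so rank(C) = 1.
Each nonzero row contributes one pivot column: 1 pivot columns.

1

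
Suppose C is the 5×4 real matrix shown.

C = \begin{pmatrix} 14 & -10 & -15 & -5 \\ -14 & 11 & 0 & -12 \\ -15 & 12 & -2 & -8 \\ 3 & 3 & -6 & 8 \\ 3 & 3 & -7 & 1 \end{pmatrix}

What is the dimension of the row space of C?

4

Row reduce to echelon form.
R2 ← R2 + R1: [0, 1, -15, -17]
R3 ← R3 + (15/14)·R1: [0, 9/7, -253/14, -187/14]
R4 ← R4 − (3/14)·R1: [0, 36/7, -39/14, 127/14]
R5 ← R5 − (3/14)·R1: [0, 36/7, -53/14, 29/14]
R3 ← R3 − (9/7)·R2: [0, 0, 17/14, 17/2]
R4 ← R4 − (36/7)·R2: [0, 0, 1041/14, 193/2]
R5 ← R5 − (36/7)·R2: [0, 0, 1027/14, 179/2]
R4 ← R4 − (1041/17)·R3: [0, 0, 0, -424]
R5 ← R5 − (1027/17)·R3: [0, 0, 0, -424]
R5 ← R5 − R4: [0, 0, 0, 0]
Echelon form has 4 nonzero rows, so rank(C) = 4.
The row space has dimension equal to the rank: 4.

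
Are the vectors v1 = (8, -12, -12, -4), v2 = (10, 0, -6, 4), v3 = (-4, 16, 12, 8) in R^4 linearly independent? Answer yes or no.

no

Form the matrix with these vectors as rows and row reduce.
R2 ← R2 − (5/4)·R1: [0, 15, 9, 9]
R3 ← R3 + (1/2)·R1: [0, 10, 6, 6]
R3 ← R3 − (2/3)·R2: [0, 0, 0, 0]
2 nonzero rows, so the 3 vectors span a space of dimension 2.
Since 2 < 3, the vectors are linearly dependent.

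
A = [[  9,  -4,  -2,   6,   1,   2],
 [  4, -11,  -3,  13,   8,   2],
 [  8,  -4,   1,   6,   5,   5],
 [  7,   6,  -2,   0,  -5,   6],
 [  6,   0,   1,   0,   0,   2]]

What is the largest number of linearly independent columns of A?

Row reduce to echelon form.
R2 ← R2 − (4/9)·R1: [0, -83/9, -19/9, 31/3, 68/9, 10/9]
R3 ← R3 − (8/9)·R1: [0, -4/9, 25/9, 2/3, 37/9, 29/9]
R4 ← R4 − (7/9)·R1: [0, 82/9, -4/9, -14/3, -52/9, 40/9]
R5 ← R5 − (2/3)·R1: [0, 8/3, 7/3, -4, -2/3, 2/3]
R3 ← R3 − (4/83)·R2: [0, 0, 239/83, 14/83, 311/83, 263/83]
R4 ← R4 + (82/83)·R2: [0, 0, -210/83, 460/83, 140/83, 460/83]
R5 ← R5 + (24/83)·R2: [0, 0, 143/83, -84/83, 126/83, 82/83]
R4 ← R4 + (210/239)·R3: [0, 0, 0, 1360/239, 1190/239, 1990/239]
R5 ← R5 − (143/239)·R3: [0, 0, 0, -266/239, -173/239, -217/239]
R5 ← R5 + (133/680)·R4: [0, 0, 0, 0, 1/4, 49/68]
Echelon form has 5 nonzero rows, so rank(A) = 5.
The rank gives the maximum number of linearly independent columns: 5.

5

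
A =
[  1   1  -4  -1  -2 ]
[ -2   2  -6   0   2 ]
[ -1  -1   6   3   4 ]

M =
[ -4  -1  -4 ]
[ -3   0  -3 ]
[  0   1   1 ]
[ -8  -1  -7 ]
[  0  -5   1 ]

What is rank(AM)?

3

First compute AM:
[[  1,   6,  -6],
 [  2, -14,  -2],
 [-17, -16,  -4]]
Now row reduce the product.
R2 ← R2 − (2)·R1: [0, -26, 10]
R3 ← R3 + (17)·R1: [0, 86, -106]
R3 ← R3 + (43/13)·R2: [0, 0, -948/13]
3 nonzero rows, so rank(AM) = 3.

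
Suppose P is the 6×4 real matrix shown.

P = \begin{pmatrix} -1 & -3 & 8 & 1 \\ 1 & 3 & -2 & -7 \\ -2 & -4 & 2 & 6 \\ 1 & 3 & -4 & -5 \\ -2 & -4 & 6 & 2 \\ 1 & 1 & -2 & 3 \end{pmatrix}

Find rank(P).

3

Row reduce to echelon form.
R2 ← R2 + R1: [0, 0, 6, -6]
R3 ← R3 − (2)·R1: [0, 2, -14, 4]
R4 ← R4 + R1: [0, 0, 4, -4]
R5 ← R5 − (2)·R1: [0, 2, -10, 0]
R6 ← R6 + R1: [0, -2, 6, 4]
Swap R2 ↔ R3
R5 ← R5 − R2: [0, 0, 4, -4]
R6 ← R6 + R2: [0, 0, -8, 8]
R4 ← R4 − (2/3)·R3: [0, 0, 0, 0]
R5 ← R5 − (2/3)·R3: [0, 0, 0, 0]
R6 ← R6 + (4/3)·R3: [0, 0, 0, 0]
Echelon form has 3 nonzero rows, so rank(P) = 3.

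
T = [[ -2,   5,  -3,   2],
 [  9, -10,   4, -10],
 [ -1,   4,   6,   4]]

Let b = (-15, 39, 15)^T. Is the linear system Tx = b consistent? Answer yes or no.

yes

Row reduce the augmented matrix [T | b].
R2 ← R2 + (9/2)·R1: [0, 25/2, -19/2, -1, -57/2]
R3 ← R3 − (1/2)·R1: [0, 3/2, 15/2, 3, 45/2]
R3 ← R3 − (3/25)·R2: [0, 0, 216/25, 78/25, 648/25]
The echelon form has 3 nonzero rows, and every pivot lies in the first 4 columns, so rank(T) = rank([T|b]) = 3.
The system is consistent.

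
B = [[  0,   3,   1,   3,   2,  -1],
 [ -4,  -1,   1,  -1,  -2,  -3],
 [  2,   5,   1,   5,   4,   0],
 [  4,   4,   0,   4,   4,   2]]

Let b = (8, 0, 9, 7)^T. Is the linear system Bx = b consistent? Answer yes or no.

no

Row reduce the augmented matrix [B | b].
Swap R1 ↔ R2
R3 ← R3 + (1/2)·R1: [0, 9/2, 3/2, 9/2, 3, -3/2, 9]
R4 ← R4 + R1: [0, 3, 1, 3, 2, -1, 7]
R3 ← R3 − (3/2)·R2: [0, 0, 0, 0, 0, 0, -3]
R4 ← R4 − R2: [0, 0, 0, 0, 0, 0, -1]
R4 ← R4 − (1/3)·R3: [0, 0, 0, 0, 0, 0, 0]
The echelon form has 3 nonzero rows; the last pivot sits in the augmented column, so rank(B) = 2 but rank([B|b]) = 3.
Since the ranks differ, the system is inconsistent.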